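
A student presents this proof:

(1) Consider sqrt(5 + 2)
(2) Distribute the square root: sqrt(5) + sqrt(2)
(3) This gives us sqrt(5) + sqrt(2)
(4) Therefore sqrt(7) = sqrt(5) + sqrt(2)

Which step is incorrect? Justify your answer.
Step 2: Distribute the square root: sqrt(5) + sqrt(2)

Step 2 incorrectly 'distributes' the square root over addition. The square root function does not distribute: sqrt(a + b) ≠ sqrt(a) + sqrt(b). In fact, sqrt(5 + 2) = sqrt(7) ≈ 2.6458, while sqrt(5) + sqrt(2) ≈ 3.6503.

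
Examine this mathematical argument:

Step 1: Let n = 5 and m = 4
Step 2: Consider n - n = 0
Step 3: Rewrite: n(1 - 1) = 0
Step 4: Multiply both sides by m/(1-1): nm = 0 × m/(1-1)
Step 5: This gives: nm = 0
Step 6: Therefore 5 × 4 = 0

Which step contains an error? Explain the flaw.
Step 4: Multiply both sides by m/(1-1): nm = 0 × m/(1-1)

Step 4 multiplies both sides by m/(1-1). However, 1-1 = 0, so this is multiplication by m/0, which is undefined. We cannot multiply by an undefined expression.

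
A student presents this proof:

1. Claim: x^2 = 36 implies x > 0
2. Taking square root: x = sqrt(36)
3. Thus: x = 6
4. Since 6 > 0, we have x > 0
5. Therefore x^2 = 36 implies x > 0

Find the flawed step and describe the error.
Step 2: Taking square root: x = sqrt(36)

Step 2 takes the square root and assumes the positive root only. The equation x^2 = 36 actually has two solutions: x = 6 and x = -6. The proof silently assumes x > 0 without justification, then uses this assumption to conclude x > 0, which is circular. The counterexample x = -6 shows the claim is false.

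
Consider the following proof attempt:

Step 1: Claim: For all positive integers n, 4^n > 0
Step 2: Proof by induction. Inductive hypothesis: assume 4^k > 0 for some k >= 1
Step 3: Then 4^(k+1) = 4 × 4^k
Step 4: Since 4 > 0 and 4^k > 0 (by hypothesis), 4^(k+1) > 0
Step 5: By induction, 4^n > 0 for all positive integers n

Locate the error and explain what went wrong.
Step 5: By induction, 4^n > 0 for all positive integers n

Step 5 concludes the proof by induction, but no base case was ever established. A valid induction proof requires: (1) a base case proving 4^1 > 0, and (2) an inductive step showing IF 4^k > 0 THEN 4^(k+1) > 0. Steps 2-4 correctly establish the inductive step, but without the base case the conclusion in step 5 does not follow.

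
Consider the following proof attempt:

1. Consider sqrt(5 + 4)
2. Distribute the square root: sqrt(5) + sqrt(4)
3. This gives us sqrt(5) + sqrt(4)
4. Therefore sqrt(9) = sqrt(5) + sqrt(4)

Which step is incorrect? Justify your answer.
Step 2: Distribute the square root: sqrt(5) + sqrt(4)

Step 2 incorrectly 'distributes' the square root over addition. The square root function does not distribute: sqrt(a + b) ≠ sqrt(a) + sqrt(b). In fact, sqrt(5 + 4) = sqrt(9) ≈ 3.0000, while sqrt(5) + sqrt(4) ≈ 4.2361.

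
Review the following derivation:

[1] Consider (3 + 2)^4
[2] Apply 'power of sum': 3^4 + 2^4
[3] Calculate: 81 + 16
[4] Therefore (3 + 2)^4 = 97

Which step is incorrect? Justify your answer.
Step 2: Apply 'power of sum': 3^4 + 2^4

Step 2 incorrectly applies a non-existent rule '(a+b)^n = a^n + b^n'. This is false in general. The correct expansion uses the binomial theorem. The actual value is (3 + 2)^4 = 5^4 = 625, not 97.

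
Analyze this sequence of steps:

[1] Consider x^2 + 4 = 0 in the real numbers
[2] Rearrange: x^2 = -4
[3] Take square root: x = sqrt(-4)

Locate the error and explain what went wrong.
Step 3: Take square root: x = sqrt(-4)

Step 3 takes the square root of -4, which is negative. In the real number system, the square root of a negative number is undefined. The equation x^2 + 4 = 0 has no real solutions. Square roots of negative numbers only exist in the complex numbers.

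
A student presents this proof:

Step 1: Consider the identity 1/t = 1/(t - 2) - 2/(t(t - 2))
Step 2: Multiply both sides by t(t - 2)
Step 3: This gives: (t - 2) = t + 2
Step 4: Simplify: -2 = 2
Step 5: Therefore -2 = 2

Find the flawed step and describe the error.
Step 3: This gives: (t - 2) = t + 2

Step 3 makes a sign error when clearing denominators. Multiplying -2/(t(t - 2)) by t(t - 2) gives -2, not +2. The correct result is (t - 2) = t - 2, which is trivially true, not (t - 2) = t + 2. (Step 1 is a valid identity: 1/(t - 2) - 2/(t(t - 2)) = (t - 2)/(t(t - 2)) = 1/t.)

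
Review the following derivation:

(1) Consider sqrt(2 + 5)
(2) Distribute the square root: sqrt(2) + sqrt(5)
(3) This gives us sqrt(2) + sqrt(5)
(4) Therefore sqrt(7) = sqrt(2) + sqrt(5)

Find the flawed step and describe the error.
Step 2: Distribute the square root: sqrt(2) + sqrt(5)

Step 2 incorrectly 'distributes' the square root over addition. The square root function does not distribute: sqrt(a + b) ≠ sqrt(a) + sqrt(b). In fact, sqrt(2 + 5) = sqrt(7) ≈ 2.6458, while sqrt(2) + sqrt(5) ≈ 3.6503.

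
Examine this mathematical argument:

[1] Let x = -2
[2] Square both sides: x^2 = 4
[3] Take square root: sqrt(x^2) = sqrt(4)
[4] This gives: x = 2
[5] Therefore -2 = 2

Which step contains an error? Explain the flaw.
Step 4: This gives: x = 2

Step 4 incorrectly states that sqrt(x^2) = x. The correct identity is sqrt(x^2) = |x|. Since x = -2 < 0, we have sqrt(x^2) = |-2| = 2, not x = -2.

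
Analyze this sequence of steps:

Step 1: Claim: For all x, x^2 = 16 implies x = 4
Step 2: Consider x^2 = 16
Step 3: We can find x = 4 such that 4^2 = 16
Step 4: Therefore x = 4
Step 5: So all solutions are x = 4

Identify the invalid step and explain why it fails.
Step 4: Therefore x = 4

Step 4 incorrectly concludes that x = 4 is the only solution. The proof shows that x = 4 is A solution (existence), but does not show it is the ONLY solution (uniqueness). In fact, x = -4 is also a solution since (-4)^2 = 16. Finding one solution doesn't prove there are no others.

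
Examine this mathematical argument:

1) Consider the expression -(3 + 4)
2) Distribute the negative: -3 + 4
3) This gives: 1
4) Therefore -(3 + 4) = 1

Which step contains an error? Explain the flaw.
Step 2: Distribute the negative: -3 + 4

Step 2 incorrectly distributes the negative sign. The correct distribution is -(3 + 4) = -3 - 4 = -7. The negative must be applied to both terms, not just the first. The error treats -(3 + 4) as -3 + 4, which equals 1 instead of -7.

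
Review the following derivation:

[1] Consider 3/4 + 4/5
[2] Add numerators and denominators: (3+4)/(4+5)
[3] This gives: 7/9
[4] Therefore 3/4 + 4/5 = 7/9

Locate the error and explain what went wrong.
Step 2: Add numerators and denominators: (3+4)/(4+5)

Step 2 incorrectly adds fractions by separately adding numerators and denominators. This is wrong. The correct method requires a common denominator: 3/4 + 4/5 = (3×5 + 4×4)/(4×5) = 31/20 = 31/20. The method used gives 7/9, which is different.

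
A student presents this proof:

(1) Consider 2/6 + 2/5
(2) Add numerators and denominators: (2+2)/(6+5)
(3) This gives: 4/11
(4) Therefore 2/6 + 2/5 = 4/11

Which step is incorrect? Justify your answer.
Step 2: Add numerators and denominators: (2+2)/(6+5)

Step 2 incorrectly adds fractions by separately adding numerators and denominators. This is wrong. The correct method requires a common denominator: 2/6 + 2/5 = (2×5 + 2×6)/(6×5) = 22/30 = 11/15. The method used gives 4/11, which is different.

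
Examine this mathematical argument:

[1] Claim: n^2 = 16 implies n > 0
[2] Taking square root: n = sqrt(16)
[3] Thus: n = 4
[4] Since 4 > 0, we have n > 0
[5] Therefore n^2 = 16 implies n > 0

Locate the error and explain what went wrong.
Step 2: Taking square root: n = sqrt(16)

Step 2 takes the square root and assumes the positive root only. The equation n^2 = 16 actually has two solutions: n = 4 and n = -4. The proof silently assumes n > 0 without justification, then uses this assumption to conclude n > 0, which is circular. The counterexample n = -4 shows the claim is false.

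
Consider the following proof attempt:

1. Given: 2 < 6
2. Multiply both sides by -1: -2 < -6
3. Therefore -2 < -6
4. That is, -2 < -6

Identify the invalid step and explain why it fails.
Step 2: Multiply both sides by -1: -2 < -6

Step 2 multiplies both sides by -1 but fails to reverse the inequality sign. When multiplying (or dividing) an inequality by a negative number, the direction must be reversed. Since 2 < 6, we should get -2 > -6, i.e., -2 > -6.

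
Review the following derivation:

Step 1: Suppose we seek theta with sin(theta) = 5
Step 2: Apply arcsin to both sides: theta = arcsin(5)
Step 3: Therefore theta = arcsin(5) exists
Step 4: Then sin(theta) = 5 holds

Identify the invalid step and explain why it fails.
Step 2: Apply arcsin to both sides: theta = arcsin(5)

Step 2 applies arcsin to 5. However, arcsin(x) is only defined for x in [-1, 1] because sin(theta) can only produce values in that range. Since |5| > 1, arcsin(5) is undefined. There is no angle whose sine equals 5.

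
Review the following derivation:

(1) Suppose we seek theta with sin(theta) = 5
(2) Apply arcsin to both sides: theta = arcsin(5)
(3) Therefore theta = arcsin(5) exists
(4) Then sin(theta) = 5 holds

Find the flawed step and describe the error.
Step 2: Apply arcsin to both sides: theta = arcsin(5)

Step 2 applies arcsin to 5. However, arcsin(x) is only defined for x in [-1, 1] because sin(theta) can only produce values in that range. Since |5| > 1, arcsin(5) is undefined. There is no angle whose sine equals 5.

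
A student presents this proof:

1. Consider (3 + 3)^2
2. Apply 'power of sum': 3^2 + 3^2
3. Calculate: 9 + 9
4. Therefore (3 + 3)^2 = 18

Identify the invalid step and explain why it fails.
Step 2: Apply 'power of sum': 3^2 + 3^2

Step 2 incorrectly applies a non-existent rule '(a+b)^n = a^n + b^n'. This is false in general. The correct expansion uses the binomial theorem. The actual value is (3 + 3)^2 = 6^2 = 36, not 18.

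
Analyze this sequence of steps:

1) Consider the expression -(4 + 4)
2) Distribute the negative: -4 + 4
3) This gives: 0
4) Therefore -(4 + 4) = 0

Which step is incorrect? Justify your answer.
Step 2: Distribute the negative: -4 + 4

Step 2 incorrectly distributes the negative sign. The correct distribution is -(4 + 4) = -4 - 4 = -8. The negative must be applied to both terms, not just the first. The error treats -(4 + 4) as -4 + 4, which equals 0 instead of -8.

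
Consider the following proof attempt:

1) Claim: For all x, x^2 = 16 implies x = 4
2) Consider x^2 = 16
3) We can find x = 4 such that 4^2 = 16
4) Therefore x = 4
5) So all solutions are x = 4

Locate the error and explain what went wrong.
Step 4: Therefore x = 4

Step 4 incorrectly concludes that x = 4 is the only solution. The proof shows that x = 4 is A solution (existence), but does not show it is the ONLY solution (uniqueness). In fact, x = -4 is also a solution since (-4)^2 = 16. Finding one solution doesn't prove there are no others.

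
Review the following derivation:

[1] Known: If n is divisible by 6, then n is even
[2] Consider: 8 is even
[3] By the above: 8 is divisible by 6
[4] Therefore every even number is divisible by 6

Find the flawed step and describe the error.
Step 3: By the above: 8 is divisible by 6

Step 3 commits the fallacy of affirming the consequent. The known fact 'divisible by 6 → even' does NOT imply 'even → divisible by 6'. That would be the converse, which is false. For example, 8 is even but 8 ÷ 6 = 1.33, which is not an integer.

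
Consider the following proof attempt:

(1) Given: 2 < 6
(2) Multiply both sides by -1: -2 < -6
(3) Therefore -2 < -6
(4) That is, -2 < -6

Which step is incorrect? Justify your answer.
Step 2: Multiply both sides by -1: -2 < -6

Step 2 multiplies both sides by -1 but fails to reverse the inequality sign. When multiplying (or dividing) an inequality by a negative number, the direction must be reversed. Since 2 < 6, we should get -2 > -6, i.e., -2 > -6.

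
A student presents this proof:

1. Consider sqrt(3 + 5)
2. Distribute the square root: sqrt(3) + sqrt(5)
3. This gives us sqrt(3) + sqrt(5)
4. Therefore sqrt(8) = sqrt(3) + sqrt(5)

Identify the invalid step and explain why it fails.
Step 2: Distribute the square root: sqrt(3) + sqrt(5)

Step 2 incorrectly 'distributes' the square root over addition. The square root function does not distribute: sqrt(a + b) ≠ sqrt(a) + sqrt(b). In fact, sqrt(3 + 5) = sqrt(8) ≈ 2.8284, while sqrt(3) + sqrt(5) ≈ 3.9681.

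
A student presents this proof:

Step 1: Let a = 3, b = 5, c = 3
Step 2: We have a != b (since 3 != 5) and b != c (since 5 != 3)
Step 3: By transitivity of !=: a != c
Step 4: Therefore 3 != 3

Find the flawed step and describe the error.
Step 3: By transitivity of !=: a != c

Step 3 incorrectly applies transitivity to the '!=' relation. Transitivity states: if a R b and b R c, then a R c. However, '!=' is not transitive. Counterexample: 3 != 5 and 5 != 3, but 3 = 3 (both equal 3). Transitivity holds for relations like <, <=, =, but not for !=.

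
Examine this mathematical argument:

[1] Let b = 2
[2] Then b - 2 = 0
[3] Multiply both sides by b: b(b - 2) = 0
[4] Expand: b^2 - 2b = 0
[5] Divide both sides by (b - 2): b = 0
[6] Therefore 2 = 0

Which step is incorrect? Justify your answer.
Step 5: Divide both sides by (b - 2): b = 0

Step 5 divides both sides by (b - 2). However, since b = 2, we have (b - 2) = 0. Division by zero is undefined, making this step invalid.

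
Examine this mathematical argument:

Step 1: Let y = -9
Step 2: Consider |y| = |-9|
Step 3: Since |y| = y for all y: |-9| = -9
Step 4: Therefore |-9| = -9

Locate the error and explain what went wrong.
Step 3: Since |y| = y for all y: |-9| = -9

Step 3 incorrectly states that |y| = y for all y. The correct definition is |y| = y when y >= 0, and |y| = -y when y < 0. Since -9 < 0, we have |-9| = -(-9) = 9, not -9.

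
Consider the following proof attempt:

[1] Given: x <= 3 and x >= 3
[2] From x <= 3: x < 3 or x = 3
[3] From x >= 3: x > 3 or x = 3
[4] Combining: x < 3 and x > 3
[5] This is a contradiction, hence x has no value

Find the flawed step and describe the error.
Step 4: Combining: x < 3 and x > 3

Step 4 incorrectly combines the conditions. From x <= 3 and x >= 3, the intersection is x = 3. The error treats the 'or' cases as 'and' requirements. The correct conclusion is that x = 3 is the unique solution, not that no solution exists.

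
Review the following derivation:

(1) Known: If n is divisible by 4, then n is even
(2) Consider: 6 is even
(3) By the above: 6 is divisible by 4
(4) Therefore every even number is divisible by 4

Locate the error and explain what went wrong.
Step 3: By the above: 6 is divisible by 4

Step 3 commits the fallacy of affirming the consequent. The known fact 'divisible by 4 → even' does NOT imply 'even → divisible by 4'. That would be the converse, which is false. For example, 6 is even but 6 ÷ 4 = 1.50, which is not an integer.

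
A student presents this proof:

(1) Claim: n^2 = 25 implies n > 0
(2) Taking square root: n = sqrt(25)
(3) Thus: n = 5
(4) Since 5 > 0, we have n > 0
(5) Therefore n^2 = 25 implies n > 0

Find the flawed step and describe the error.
Step 2: Taking square root: n = sqrt(25)

Step 2 takes the square root and assumes the positive root only. The equation n^2 = 25 actually has two solutions: n = 5 and n = -5. The proof silently assumes n > 0 without justification, then uses this assumption to conclude n > 0, which is circular. The counterexample n = -5 shows the claim is false.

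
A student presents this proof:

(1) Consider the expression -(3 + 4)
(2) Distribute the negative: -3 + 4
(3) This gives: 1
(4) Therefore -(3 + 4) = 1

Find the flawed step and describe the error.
Step 2: Distribute the negative: -3 + 4

Step 2 incorrectly distributes the negative sign. The correct distribution is -(3 + 4) = -3 - 4 = -7. The negative must be applied to both terms, not just the first. The error treats -(3 + 4) as -3 + 4, which equals 1 instead of -7.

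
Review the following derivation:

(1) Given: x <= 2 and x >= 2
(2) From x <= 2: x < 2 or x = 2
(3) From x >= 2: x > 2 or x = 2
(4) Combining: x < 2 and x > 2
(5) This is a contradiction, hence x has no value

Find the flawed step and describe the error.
Step 4: Combining: x < 2 and x > 2

Step 4 incorrectly combines the conditions. From x <= 2 and x >= 2, the intersection is x = 2. The error treats the 'or' cases as 'and' requirements. The correct conclusion is that x = 2 is the unique solution, not that no solution exists.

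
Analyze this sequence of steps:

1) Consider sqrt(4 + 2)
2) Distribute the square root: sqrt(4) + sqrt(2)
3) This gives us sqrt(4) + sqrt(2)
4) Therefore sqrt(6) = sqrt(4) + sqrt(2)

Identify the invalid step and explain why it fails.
Step 2: Distribute the square root: sqrt(4) + sqrt(2)

Step 2 incorrectly 'distributes' the square root over addition. The square root function does not distribute: sqrt(a + b) ≠ sqrt(a) + sqrt(b). In fact, sqrt(4 + 2) = sqrt(6) ≈ 2.4495, while sqrt(4) + sqrt(2) ≈ 3.4142.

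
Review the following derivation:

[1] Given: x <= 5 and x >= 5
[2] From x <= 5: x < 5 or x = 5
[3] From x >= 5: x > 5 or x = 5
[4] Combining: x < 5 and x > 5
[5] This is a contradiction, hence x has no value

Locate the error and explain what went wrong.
Step 4: Combining: x < 5 and x > 5

Step 4 incorrectly combines the conditions. From x <= 5 and x >= 5, the intersection is x = 5. The error treats the 'or' cases as 'and' requirements. The correct conclusion is that x = 5 is the unique solution, not that no solution exists.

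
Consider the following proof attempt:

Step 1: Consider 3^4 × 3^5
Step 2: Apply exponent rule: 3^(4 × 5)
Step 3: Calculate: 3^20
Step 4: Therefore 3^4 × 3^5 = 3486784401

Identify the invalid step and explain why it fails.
Step 2: Apply exponent rule: 3^(4 × 5)

Step 2 incorrectly states that a^b × a^c = a^(b×c). The correct rule is a^b × a^c = a^(b+c). The actual value is 3^4 × 3^5 = 3^9 = 19683, not 3^20 = 3486784401.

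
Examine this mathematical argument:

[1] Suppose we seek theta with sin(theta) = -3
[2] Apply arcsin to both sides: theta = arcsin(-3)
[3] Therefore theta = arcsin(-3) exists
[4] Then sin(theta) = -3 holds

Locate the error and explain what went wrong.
Step 2: Apply arcsin to both sides: theta = arcsin(-3)

Step 2 applies arcsin to -3. However, arcsin(x) is only defined for x in [-1, 1] because sin(theta) can only produce values in that range. Since |-3| > 1, arcsin(-3) is undefined. There is no angle whose sine equals -3.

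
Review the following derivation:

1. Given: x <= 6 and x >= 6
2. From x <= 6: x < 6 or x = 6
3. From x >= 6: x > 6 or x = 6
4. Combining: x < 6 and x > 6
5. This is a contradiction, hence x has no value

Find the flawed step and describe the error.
Step 4: Combining: x < 6 and x > 6

Step 4 incorrectly combines the conditions. From x <= 6 and x >= 6, the intersection is x = 6. The error treats the 'or' cases as 'and' requirements. The correct conclusion is that x = 6 is the unique solution, not that no solution exists.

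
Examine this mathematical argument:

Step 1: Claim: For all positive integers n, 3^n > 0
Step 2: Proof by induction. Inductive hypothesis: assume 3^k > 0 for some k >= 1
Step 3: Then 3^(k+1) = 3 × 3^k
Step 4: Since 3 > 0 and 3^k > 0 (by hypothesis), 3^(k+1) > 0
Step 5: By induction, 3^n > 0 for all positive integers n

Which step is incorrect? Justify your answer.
Step 5: By induction, 3^n > 0 for all positive integers n

Step 5 concludes the proof by induction, but no base case was ever established. A valid induction proof requires: (1) a base case proving 3^1 > 0, and (2) an inductive step showing IF 3^k > 0 THEN 3^(k+1) > 0. Steps 2-4 correctly establish the inductive step, but without the base case the conclusion in step 5 does not follow.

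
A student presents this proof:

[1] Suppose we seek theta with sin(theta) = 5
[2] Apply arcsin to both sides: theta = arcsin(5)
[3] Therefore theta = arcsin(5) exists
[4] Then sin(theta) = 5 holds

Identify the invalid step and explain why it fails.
Step 2: Apply arcsin to both sides: theta = arcsin(5)

Step 2 applies arcsin to 5. However, arcsin(x) is only defined for x in [-1, 1] because sin(theta) can only produce values in that range. Since |5| > 1, arcsin(5) is undefined. There is no angle whose sine equals 5.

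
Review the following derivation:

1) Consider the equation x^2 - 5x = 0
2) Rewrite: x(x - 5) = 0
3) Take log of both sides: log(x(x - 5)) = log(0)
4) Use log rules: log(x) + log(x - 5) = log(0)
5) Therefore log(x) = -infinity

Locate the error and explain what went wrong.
Step 3: Take log of both sides: log(x(x - 5)) = log(0)

Step 3 takes the logarithm of both sides, resulting in log(0) on the right side. The logarithm is only defined for positive numbers; log(0) is undefined (approaches negative infinity). This operation is invalid.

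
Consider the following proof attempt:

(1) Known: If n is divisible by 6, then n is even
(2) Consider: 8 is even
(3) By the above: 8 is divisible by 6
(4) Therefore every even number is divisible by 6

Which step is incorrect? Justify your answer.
Step 3: By the above: 8 is divisible by 6

Step 3 commits the fallacy of affirming the consequent. The known fact 'divisible by 6 → even' does NOT imply 'even → divisible by 6'. That would be the converse, which is false. For example, 8 is even but 8 ÷ 6 = 1.33, which is not an integer.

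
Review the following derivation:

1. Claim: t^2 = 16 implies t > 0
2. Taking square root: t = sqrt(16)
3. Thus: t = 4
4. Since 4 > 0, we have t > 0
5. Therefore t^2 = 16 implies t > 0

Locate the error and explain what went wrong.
Step 2: Taking square root: t = sqrt(16)

Step 2 takes the square root and assumes the positive root only. The equation t^2 = 16 actually has two solutions: t = 4 and t = -4. The proof silently assumes t > 0 without justification, then uses this assumption to conclude t > 0, which is circular. The counterexample t = -4 shows the claim is false.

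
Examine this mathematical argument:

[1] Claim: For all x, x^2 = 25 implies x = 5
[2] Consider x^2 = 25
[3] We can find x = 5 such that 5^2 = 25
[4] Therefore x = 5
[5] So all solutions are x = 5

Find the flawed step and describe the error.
Step 4: Therefore x = 5

Step 4 incorrectly concludes that x = 5 is the only solution. The proof shows that x = 5 is A solution (existence), but does not show it is the ONLY solution (uniqueness). In fact, x = -5 is also a solution since (-5)^2 = 25. Finding one solution doesn't prove there are no others.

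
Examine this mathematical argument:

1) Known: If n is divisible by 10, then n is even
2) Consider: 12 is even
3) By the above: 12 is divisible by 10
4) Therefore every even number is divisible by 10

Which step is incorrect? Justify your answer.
Step 3: By the above: 12 is divisible by 10

Step 3 commits the fallacy of affirming the consequent. The known fact 'divisible by 10 → even' does NOT imply 'even → divisible by 10'. That would be the converse, which is false. For example, 12 is even but 12 ÷ 10 = 1.20, which is not an integer.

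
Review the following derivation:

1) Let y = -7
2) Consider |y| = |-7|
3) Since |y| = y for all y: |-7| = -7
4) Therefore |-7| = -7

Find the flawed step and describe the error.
Step 3: Since |y| = y for all y: |-7| = -7

Step 3 incorrectly states that |y| = y for all y. The correct definition is |y| = y when y >= 0, and |y| = -y when y < 0. Since -7 < 0, we have |-7| = -(-7) = 7, not -7.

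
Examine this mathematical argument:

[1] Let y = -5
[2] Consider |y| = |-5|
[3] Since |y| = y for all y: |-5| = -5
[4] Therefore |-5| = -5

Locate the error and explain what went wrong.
Step 3: Since |y| = y for all y: |-5| = -5

Step 3 incorrectly states that |y| = y for all y. The correct definition is |y| = y when y >= 0, and |y| = -y when y < 0. Since -5 < 0, we have |-5| = -(-5) = 5, not -5.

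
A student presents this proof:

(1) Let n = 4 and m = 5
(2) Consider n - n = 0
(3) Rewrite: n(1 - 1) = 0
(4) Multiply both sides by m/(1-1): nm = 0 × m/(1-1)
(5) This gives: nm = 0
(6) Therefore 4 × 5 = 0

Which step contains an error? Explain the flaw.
Step 4: Multiply both sides by m/(1-1): nm = 0 × m/(1-1)

Step 4 multiplies both sides by m/(1-1). However, 1-1 = 0, so this is multiplication by m/0, which is undefined. We cannot multiply by an undefined expression.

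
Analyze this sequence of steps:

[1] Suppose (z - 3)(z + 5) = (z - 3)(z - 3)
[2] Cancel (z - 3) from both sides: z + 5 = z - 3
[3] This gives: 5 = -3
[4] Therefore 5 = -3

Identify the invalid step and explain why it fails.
Step 2: Cancel (z - 3) from both sides: z + 5 = z - 3

Step 2 cancels (z - 3) from both sides. This is only valid if (z - 3) ≠ 0, i.e., z ≠ 3. When z = 3, both sides equal zero regardless of the other factors. The correct approach requires considering z = 3 as a separate case.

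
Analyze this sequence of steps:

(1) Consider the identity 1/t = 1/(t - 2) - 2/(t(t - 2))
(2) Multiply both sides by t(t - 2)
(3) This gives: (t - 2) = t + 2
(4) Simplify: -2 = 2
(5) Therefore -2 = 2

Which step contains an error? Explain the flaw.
Step 3: This gives: (t - 2) = t + 2

Step 3 makes a sign error when clearing denominators. Multiplying -2/(t(t - 2)) by t(t - 2) gives -2, not +2. The correct result is (t - 2) = t - 2, which is trivially true, not (t - 2) = t + 2. (Step 1 is a valid identity: 1/(t - 2) - 2/(t(t - 2)) = (t - 2)/(t(t - 2)) = 1/t.)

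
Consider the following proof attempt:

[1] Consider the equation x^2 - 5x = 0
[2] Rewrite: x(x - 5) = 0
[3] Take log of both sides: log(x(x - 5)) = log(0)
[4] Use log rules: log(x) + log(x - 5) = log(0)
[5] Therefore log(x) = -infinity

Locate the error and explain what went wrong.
Step 3: Take log of both sides: log(x(x - 5)) = log(0)

Step 3 takes the logarithm of both sides, resulting in log(0) on the right side. The logarithm is only defined for positive numbers; log(0) is undefined (approaches negative infinity). This operation is invalid.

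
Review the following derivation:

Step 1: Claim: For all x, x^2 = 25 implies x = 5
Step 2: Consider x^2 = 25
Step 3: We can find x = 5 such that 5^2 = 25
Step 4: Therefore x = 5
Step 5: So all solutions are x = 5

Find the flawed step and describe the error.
Step 4: Therefore x = 5

Step 4 incorrectly concludes that x = 5 is the only solution. The proof shows that x = 5 is A solution (existence), but does not show it is the ONLY solution (uniqueness). In fact, x = -5 is also a solution since (-5)^2 = 25. Finding one solution doesn't prove there are no others.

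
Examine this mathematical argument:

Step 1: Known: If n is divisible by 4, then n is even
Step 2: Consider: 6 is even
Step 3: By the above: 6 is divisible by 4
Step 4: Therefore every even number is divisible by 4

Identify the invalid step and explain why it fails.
Step 3: By the above: 6 is divisible by 4

Step 3 commits the fallacy of affirming the consequent. The known fact 'divisible by 4 → even' does NOT imply 'even → divisible by 4'. That would be the converse, which is false. For example, 6 is even but 6 ÷ 4 = 1.50, which is not an integer.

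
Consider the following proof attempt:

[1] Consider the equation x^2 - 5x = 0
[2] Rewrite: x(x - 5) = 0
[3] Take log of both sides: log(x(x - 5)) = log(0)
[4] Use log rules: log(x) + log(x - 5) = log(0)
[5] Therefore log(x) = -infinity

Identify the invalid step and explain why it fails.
Step 3: Take log of both sides: log(x(x - 5)) = log(0)

Step 3 takes the logarithm of both sides, resulting in log(0) on the right side. The logarithm is only defined for positive numbers; log(0) is undefined (approaches negative infinity). This operation is invalid.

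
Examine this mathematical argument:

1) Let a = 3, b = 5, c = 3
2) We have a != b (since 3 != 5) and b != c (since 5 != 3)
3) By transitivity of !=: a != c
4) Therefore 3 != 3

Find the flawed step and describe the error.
Step 3: By transitivity of !=: a != c

Step 3 incorrectly applies transitivity to the '!=' relation. Transitivity states: if a R b and b R c, then a R c. However, '!=' is not transitive. Counterexample: 3 != 5 and 5 != 3, but 3 = 3 (both equal 3). Transitivity holds for relations like <, <=, =, but not for !=.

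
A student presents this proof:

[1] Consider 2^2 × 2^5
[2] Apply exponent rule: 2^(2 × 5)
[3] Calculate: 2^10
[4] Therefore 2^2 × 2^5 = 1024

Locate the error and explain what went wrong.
Step 2: Apply exponent rule: 2^(2 × 5)

Step 2 incorrectly states that a^b × a^c = a^(b×c). The correct rule is a^b × a^c = a^(b+c). The actual value is 2^2 × 2^5 = 2^7 = 128, not 2^10 = 1024.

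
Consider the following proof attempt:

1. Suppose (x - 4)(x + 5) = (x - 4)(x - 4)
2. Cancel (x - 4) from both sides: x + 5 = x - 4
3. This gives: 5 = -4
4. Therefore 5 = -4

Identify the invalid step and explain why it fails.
Step 2: Cancel (x - 4) from both sides: x + 5 = x - 4

Step 2 cancels (x - 4) from both sides. This is only valid if (x - 4) ≠ 0, i.e., x ≠ 4. When x = 4, both sides equal zero regardless of the other factors. The correct approach requires considering x = 4 as a separate case.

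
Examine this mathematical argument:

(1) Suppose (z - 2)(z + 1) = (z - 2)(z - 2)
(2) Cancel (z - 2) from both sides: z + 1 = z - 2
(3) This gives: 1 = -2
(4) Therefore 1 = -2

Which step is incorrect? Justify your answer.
Step 2: Cancel (z - 2) from both sides: z + 1 = z - 2

Step 2 cancels (z - 2) from both sides. This is only valid if (z - 2) ≠ 0, i.e., z ≠ 2. When z = 2, both sides equal zero regardless of the other factors. The correct approach requires considering z = 2 as a separate case.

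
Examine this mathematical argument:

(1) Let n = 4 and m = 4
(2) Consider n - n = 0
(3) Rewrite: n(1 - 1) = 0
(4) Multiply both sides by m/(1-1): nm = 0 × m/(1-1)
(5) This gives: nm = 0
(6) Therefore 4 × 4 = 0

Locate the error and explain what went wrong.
Step 4: Multiply both sides by m/(1-1): nm = 0 × m/(1-1)

Step 4 multiplies both sides by m/(1-1). However, 1-1 = 0, so this is multiplication by m/0, which is undefined. We cannot multiply by an undefined expression.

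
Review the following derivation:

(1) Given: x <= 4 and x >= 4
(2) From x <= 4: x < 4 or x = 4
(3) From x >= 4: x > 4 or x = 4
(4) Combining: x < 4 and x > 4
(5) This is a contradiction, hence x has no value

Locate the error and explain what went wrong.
Step 4: Combining: x < 4 and x > 4

Step 4 incorrectly combines the conditions. From x <= 4 and x >= 4, the intersection is x = 4. The error treats the 'or' cases as 'and' requirements. The correct conclusion is that x = 4 is the unique solution, not that no solution exists.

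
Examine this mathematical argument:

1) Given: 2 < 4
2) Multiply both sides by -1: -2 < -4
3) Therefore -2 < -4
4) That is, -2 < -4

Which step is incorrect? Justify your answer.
Step 2: Multiply both sides by -1: -2 < -4

Step 2 multiplies both sides by -1 but fails to reverse the inequality sign. When multiplying (or dividing) an inequality by a negative number, the direction must be reversed. Since 2 < 4, we should get -2 > -4, i.e., -2 > -4.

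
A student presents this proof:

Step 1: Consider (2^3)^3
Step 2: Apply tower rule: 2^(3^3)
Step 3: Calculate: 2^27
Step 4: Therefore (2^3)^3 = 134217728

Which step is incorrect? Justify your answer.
Step 2: Apply tower rule: 2^(3^3)

Step 2 incorrectly states that (a^b)^c = a^(b^c). The correct rule is (a^b)^c = a^(b×c). The actual value is (2^3)^3 = 2^9 = 512, not 2^27 = 134217728.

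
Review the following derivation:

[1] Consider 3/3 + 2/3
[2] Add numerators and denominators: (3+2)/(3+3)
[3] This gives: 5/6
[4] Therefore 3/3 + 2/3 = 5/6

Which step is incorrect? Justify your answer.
Step 2: Add numerators and denominators: (3+2)/(3+3)

Step 2 incorrectly adds fractions by separately adding numerators and denominators. This is wrong. The correct method requires a common denominator: 3/3 + 2/3 = (3×3 + 2×3)/(3×3) = 15/9 = 5/3. The method used gives 5/6, which is different.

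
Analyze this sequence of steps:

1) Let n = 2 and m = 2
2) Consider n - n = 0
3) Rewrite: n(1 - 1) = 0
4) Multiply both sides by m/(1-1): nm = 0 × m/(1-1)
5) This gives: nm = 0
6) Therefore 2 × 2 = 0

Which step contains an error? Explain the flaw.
Step 4: Multiply both sides by m/(1-1): nm = 0 × m/(1-1)

Step 4 multiplies both sides by m/(1-1). However, 1-1 = 0, so this is multiplication by m/0, which is undefined. We cannot multiply by an undefined expression.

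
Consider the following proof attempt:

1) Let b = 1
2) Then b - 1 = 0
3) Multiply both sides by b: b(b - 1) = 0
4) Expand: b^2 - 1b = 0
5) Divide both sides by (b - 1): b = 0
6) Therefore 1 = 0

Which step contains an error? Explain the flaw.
Step 5: Divide both sides by (b - 1): b = 0

Step 5 divides both sides by (b - 1). However, since b = 1, we have (b - 1) = 0. Division by zero is undefined, making this step invalid.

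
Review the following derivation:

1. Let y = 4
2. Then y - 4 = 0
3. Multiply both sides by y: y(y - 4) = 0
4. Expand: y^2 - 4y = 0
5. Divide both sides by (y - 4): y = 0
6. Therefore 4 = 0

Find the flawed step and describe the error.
Step 5: Divide both sides by (y - 4): y = 0

Step 5 divides both sides by (y - 4). However, since y = 4, we have (y - 4) = 0. Division by zero is undefined, making this step invalid.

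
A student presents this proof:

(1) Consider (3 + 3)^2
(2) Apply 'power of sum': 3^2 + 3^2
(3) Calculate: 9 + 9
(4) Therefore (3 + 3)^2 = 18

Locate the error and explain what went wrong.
Step 2: Apply 'power of sum': 3^2 + 3^2

Step 2 incorrectly applies a non-existent rule '(a+b)^n = a^n + b^n'. This is false in general. The correct expansion uses the binomial theorem. The actual value is (3 + 3)^2 = 6^2 = 36, not 18.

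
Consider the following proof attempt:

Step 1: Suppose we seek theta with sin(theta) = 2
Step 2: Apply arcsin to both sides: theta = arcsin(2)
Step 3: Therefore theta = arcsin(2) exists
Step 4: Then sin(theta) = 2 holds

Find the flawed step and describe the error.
Step 2: Apply arcsin to both sides: theta = arcsin(2)

Step 2 applies arcsin to 2. However, arcsin(x) is only defined for x in [-1, 1] because sin(theta) can only produce values in that range. Since |2| > 1, arcsin(2) is undefined. There is no angle whose sine equals 2.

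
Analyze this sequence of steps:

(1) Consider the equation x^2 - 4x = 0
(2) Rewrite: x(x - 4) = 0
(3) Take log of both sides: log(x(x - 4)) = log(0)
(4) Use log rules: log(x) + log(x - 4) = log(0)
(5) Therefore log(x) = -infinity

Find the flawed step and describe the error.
Step 3: Take log of both sides: log(x(x - 4)) = log(0)

Step 3 takes the logarithm of both sides, resulting in log(0) on the right side. The logarithm is only defined for positive numbers; log(0) is undefined (approaches negative infinity). This operation is invalid.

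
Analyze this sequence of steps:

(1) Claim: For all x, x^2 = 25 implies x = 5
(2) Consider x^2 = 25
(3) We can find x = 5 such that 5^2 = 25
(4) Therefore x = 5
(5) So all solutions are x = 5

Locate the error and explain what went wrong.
Step 4: Therefore x = 5

Step 4 incorrectly concludes that x = 5 is the only solution. The proof shows that x = 5 is A solution (existence), but does not show it is the ONLY solution (uniqueness). In fact, x = -5 is also a solution since (-5)^2 = 25. Finding one solution doesn't prove there are no others.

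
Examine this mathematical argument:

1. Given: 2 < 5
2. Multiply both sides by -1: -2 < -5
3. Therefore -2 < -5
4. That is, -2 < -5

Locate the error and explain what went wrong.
Step 2: Multiply both sides by -1: -2 < -5

Step 2 multiplies both sides by -1 but fails to reverse the inequality sign. When multiplying (or dividing) an inequality by a negative number, the direction must be reversed. Since 2 < 5, we should get -2 > -5, i.e., -2 > -5.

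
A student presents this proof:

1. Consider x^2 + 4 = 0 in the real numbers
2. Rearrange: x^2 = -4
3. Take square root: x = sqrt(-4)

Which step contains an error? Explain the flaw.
Step 3: Take square root: x = sqrt(-4)

Step 3 takes the square root of -4, which is negative. In the real number system, the square root of a negative number is undefined. The equation x^2 + 4 = 0 has no real solutions. Square roots of negative numbers only exist in the complex numbers.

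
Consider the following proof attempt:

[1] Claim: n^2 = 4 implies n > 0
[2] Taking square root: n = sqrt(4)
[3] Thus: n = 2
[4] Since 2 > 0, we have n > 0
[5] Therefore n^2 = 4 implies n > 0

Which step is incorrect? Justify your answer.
Step 2: Taking square root: n = sqrt(4)

Step 2 takes the square root and assumes the positive root only. The equation n^2 = 4 actually has two solutions: n = 2 and n = -2. The proof silently assumes n > 0 without justification, then uses this assumption to conclude n > 0, which is circular. The counterexample n = -2 shows the claim is false.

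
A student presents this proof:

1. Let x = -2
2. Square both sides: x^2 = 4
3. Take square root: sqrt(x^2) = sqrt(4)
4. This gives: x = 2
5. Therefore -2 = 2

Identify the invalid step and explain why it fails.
Step 4: This gives: x = 2

Step 4 incorrectly states that sqrt(x^2) = x. The correct identity is sqrt(x^2) = |x|. Since x = -2 < 0, we have sqrt(x^2) = |-2| = 2, not x = -2.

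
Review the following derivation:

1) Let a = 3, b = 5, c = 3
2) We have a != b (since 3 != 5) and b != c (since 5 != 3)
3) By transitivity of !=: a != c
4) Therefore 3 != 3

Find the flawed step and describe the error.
Step 3: By transitivity of !=: a != c

Step 3 incorrectly applies transitivity to the '!=' relation. Transitivity states: if a R b and b R c, then a R c. However, '!=' is not transitive. Counterexample: 3 != 5 and 5 != 3, but 3 = 3 (both equal 3). Transitivity holds for relations like <, <=, =, but not for !=.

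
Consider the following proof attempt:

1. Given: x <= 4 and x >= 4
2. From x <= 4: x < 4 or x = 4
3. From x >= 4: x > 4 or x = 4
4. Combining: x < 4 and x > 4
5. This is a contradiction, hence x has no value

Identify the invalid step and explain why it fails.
Step 4: Combining: x < 4 and x > 4

Step 4 incorrectly combines the conditions. From x <= 4 and x >= 4, the intersection is x = 4. The error treats the 'or' cases as 'and' requirements. The correct conclusion is that x = 4 is the unique solution, not that no solution exists.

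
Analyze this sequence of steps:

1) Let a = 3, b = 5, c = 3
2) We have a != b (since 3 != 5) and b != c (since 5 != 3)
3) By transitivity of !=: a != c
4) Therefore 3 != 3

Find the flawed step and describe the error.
Step 3: By transitivity of !=: a != c

Step 3 incorrectly applies transitivity to the '!=' relation. Transitivity states: if a R b and b R c, then a R c. However, '!=' is not transitive. Counterexample: 3 != 5 and 5 != 3, but 3 = 3 (both equal 3). Transitivity holds for relations like <, <=, =, but not for !=.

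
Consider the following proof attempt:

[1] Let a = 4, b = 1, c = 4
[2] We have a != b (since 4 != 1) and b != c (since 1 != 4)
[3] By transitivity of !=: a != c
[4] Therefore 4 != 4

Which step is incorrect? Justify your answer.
Step 3: By transitivity of !=: a != c

Step 3 incorrectly applies transitivity to the '!=' relation. Transitivity states: if a R b and b R c, then a R c. However, '!=' is not transitive. Counterexample: 4 != 1 and 1 != 4, but 4 = 4 (both equal 4). Transitivity holds for relations like <, <=, =, but not for !=.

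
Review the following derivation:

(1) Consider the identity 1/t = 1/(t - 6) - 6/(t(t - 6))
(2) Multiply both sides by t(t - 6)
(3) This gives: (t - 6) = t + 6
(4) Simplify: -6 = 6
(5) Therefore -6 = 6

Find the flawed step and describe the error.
Step 3: This gives: (t - 6) = t + 6

Step 3 makes a sign error when clearing denominators. Multiplying -6/(t(t - 6)) by t(t - 6) gives -6, not +6. The correct result is (t - 6) = t - 6, which is trivially true, not (t - 6) = t + 6. (Step 1 is a valid identity: 1/(t - 6) - 6/(t(t - 6)) = (t - 6)/(t(t - 6)) = 1/t.)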